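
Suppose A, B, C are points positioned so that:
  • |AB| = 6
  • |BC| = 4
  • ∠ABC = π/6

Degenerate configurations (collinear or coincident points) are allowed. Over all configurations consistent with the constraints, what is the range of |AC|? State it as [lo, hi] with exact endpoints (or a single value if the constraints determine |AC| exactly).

|AC| = 2·√(13 - 6·√(3))  (≈ 3.2297)

|AB| ∈ {6}
|BC| ∈ {4}
|AC| ∈ {2·√(13 - 6·√(3))}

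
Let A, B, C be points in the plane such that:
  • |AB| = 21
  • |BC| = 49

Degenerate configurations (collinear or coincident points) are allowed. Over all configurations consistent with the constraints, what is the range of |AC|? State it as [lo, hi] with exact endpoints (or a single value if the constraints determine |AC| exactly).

|AC| ∈ [28, 70]  (≈ [28.0000, 70.0000])

|AB| ∈ {21}
|BC| ∈ {49}
|AC| ∈ [28, 70]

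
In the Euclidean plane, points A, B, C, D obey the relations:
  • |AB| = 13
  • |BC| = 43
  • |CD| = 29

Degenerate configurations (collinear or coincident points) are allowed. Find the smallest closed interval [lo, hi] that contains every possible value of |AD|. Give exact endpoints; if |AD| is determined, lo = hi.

|AB| ∈ {13}
|BC| ∈ {43}
|CD| ∈ {29}
|AC| ∈ [30, 56]
|BD| ∈ [14, 72]
|AD| ∈ [1, 85]

|AD| ∈ [1, 85]  (≈ [1.0000, 85.0000])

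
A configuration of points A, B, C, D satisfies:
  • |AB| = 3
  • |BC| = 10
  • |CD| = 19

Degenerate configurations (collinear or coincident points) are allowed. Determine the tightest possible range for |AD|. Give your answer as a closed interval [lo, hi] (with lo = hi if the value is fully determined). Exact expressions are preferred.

|AD| ∈ [6, 32]  (≈ [6.0000, 32.0000])

|AB| ∈ {3}
|BC| ∈ {10}
|CD| ∈ {19}
|AC| ∈ [7, 13]
|BD| ∈ [9, 29]
|AD| ∈ [6, 32]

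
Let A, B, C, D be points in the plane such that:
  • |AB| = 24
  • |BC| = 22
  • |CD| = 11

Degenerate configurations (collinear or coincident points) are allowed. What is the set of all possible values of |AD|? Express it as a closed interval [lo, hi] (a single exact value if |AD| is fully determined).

|AB| ∈ {24}
|BC| ∈ {22}
|CD| ∈ {11}
|AC| ∈ [2, 46]
|BD| ∈ [11, 33]
|AD| ∈ [0, 57]

|AD| ∈ [0, 57]  (≈ [0.0000, 57.0000])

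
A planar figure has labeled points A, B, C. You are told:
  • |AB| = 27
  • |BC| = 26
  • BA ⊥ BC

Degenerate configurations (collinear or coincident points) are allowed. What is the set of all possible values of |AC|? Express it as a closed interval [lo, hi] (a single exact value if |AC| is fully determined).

|AC| = √(1405)  (≈ 37.4833)

|AB| ∈ {27}
|BC| ∈ {26}
|AC| ∈ {√(1405)}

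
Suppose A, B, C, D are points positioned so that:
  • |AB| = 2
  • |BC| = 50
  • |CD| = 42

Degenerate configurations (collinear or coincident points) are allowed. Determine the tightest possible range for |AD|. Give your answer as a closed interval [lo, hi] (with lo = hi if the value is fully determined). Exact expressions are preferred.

|AB| ∈ {2}
|BC| ∈ {50}
|CD| ∈ {42}
|AC| ∈ [48, 52]
|BD| ∈ [8, 92]
|AD| ∈ [6, 94]

|AD| ∈ [6, 94]  (≈ [6.0000, 94.0000])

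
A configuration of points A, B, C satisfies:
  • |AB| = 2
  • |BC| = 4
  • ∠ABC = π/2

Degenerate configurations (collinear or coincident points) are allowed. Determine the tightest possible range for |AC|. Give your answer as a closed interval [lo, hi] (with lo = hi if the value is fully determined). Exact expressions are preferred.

|AC| = 2·√(5)  (≈ 4.4721)

|AB| ∈ {2}
|BC| ∈ {4}
|AC| ∈ {2·√(5)}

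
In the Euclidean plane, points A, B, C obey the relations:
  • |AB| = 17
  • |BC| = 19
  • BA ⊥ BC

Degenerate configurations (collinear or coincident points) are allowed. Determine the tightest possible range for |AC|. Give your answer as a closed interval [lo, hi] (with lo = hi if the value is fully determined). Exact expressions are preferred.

|AB| ∈ {17}
|BC| ∈ {19}
|AC| ∈ {5·√(26)}

|AC| = 5·√(26)  (≈ 25.4951)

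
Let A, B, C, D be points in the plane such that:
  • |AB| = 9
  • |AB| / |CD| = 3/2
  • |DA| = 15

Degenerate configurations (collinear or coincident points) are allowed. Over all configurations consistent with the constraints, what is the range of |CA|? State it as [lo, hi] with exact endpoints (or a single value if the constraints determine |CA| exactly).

|AB| ∈ {9}
|AD| ∈ {15}
|CD| ∈ {6}
|BD| ∈ [6, 24]
|AC| ∈ [9, 21]
|BC| ∈ [0, 30]

|CA| ∈ [9, 21]  (≈ [9.0000, 21.0000])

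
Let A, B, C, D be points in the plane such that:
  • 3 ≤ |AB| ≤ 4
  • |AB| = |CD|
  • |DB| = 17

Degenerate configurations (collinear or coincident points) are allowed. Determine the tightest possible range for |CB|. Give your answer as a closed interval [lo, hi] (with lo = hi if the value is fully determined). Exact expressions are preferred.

|AB| ∈ [3, 4]
|BD| ∈ {17}
|CD| ∈ [3, 4]
|AD| ∈ [13, 21]
|BC| ∈ [13, 21]
|AC| ∈ [9, 25]

|CB| ∈ [13, 21]  (≈ [13.0000, 21.0000])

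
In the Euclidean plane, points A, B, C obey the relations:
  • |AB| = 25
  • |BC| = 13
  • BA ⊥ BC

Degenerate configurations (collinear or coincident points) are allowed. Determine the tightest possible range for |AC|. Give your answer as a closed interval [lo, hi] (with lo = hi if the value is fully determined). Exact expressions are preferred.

|AB| ∈ {25}
|BC| ∈ {13}
|AC| ∈ {√(794)}

|AC| = √(794)  (≈ 28.1780)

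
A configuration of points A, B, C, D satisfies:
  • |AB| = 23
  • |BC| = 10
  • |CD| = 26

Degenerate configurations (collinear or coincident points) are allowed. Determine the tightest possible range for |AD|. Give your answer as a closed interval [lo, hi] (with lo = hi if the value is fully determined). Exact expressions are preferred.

|AD| ∈ [0, 59]  (≈ [0.0000, 59.0000])

|AB| ∈ {23}
|BC| ∈ {10}
|CD| ∈ {26}
|AC| ∈ [13, 33]
|BD| ∈ [16, 36]
|AD| ∈ [0, 59]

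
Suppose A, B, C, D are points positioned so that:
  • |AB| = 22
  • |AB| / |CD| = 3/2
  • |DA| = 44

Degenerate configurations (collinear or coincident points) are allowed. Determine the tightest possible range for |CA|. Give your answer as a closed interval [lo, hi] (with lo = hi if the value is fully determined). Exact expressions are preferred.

|AB| ∈ {22}
|AD| ∈ {44}
|CD| ∈ {44/3}
|BD| ∈ [22, 66]
|AC| ∈ [88/3, 176/3]
|BC| ∈ [22/3, 242/3]

|CA| ∈ [88/3, 176/3]  (≈ [29.3333, 58.6667])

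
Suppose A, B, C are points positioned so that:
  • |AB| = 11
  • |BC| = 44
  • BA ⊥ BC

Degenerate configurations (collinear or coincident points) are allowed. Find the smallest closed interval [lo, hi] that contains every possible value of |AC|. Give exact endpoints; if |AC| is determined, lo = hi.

|AC| = 11·√(17)  (≈ 45.3542)

|AB| ∈ {11}
|BC| ∈ {44}
|AC| ∈ {11·√(17)}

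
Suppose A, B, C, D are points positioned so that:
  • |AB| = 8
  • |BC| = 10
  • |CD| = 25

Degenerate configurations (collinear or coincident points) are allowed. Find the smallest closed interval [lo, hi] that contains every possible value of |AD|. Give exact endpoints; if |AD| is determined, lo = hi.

|AB| ∈ {8}
|BC| ∈ {10}
|CD| ∈ {25}
|AC| ∈ [2, 18]
|BD| ∈ [15, 35]
|AD| ∈ [7, 43]

|AD| ∈ [7, 43]  (≈ [7.0000, 43.0000])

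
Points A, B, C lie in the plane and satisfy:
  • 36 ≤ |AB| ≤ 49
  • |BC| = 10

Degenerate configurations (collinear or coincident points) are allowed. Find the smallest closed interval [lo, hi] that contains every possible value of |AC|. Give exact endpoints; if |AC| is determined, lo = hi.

|AB| ∈ [36, 49]
|BC| ∈ {10}
|AC| ∈ [26, 59]

|AC| ∈ [26, 59]  (≈ [26.0000, 59.0000])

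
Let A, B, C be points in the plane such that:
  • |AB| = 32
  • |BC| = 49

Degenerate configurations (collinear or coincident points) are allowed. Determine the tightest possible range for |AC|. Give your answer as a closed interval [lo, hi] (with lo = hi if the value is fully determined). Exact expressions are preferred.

|AB| ∈ {32}
|BC| ∈ {49}
|AC| ∈ [17, 81]

|AC| ∈ [17, 81]  (≈ [17.0000, 81.0000])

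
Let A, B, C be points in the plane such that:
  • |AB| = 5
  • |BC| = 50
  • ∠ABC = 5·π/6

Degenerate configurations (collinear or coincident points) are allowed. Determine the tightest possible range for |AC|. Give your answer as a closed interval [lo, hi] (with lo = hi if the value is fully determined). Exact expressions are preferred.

|AC| = 5·√(10·√(3) + 101)  (≈ 54.3876)

|AB| ∈ {5}
|BC| ∈ {50}
|AC| ∈ {5·√(10·√(3) + 101)}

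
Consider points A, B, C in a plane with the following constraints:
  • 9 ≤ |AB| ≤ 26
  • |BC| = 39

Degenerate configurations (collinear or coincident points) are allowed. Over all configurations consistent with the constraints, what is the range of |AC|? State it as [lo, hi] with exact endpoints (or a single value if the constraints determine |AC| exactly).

|AC| ∈ [13, 65]  (≈ [13.0000, 65.0000])

|AB| ∈ [9, 26]
|BC| ∈ {39}
|AC| ∈ [13, 65]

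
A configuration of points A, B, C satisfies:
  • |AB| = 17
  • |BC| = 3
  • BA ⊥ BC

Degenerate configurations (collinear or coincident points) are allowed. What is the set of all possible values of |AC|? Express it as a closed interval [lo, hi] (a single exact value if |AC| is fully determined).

|AC| = √(298)  (≈ 17.2627)

|AB| ∈ {17}
|BC| ∈ {3}
|AC| ∈ {√(298)}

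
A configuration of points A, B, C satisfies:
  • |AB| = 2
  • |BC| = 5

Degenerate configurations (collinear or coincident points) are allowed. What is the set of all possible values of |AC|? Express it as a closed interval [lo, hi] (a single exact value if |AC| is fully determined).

|AB| ∈ {2}
|BC| ∈ {5}
|AC| ∈ [3, 7]

|AC| ∈ [3, 7]  (≈ [3.0000, 7.0000])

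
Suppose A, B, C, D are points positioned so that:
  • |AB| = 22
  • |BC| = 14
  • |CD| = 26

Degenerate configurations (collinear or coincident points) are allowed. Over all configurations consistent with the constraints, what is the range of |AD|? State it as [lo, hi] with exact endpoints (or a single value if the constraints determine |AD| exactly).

|AB| ∈ {22}
|BC| ∈ {14}
|CD| ∈ {26}
|AC| ∈ [8, 36]
|BD| ∈ [12, 40]
|AD| ∈ [0, 62]

|AD| ∈ [0, 62]  (≈ [0.0000, 62.0000])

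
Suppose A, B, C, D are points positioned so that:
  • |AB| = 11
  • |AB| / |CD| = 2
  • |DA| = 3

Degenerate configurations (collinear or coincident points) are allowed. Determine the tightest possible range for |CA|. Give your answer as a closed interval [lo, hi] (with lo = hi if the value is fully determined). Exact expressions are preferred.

|CA| ∈ [5/2, 17/2]  (≈ [2.5000, 8.5000])

|AB| ∈ {11}
|AD| ∈ {3}
|CD| ∈ {11/2}
|BD| ∈ [8, 14]
|AC| ∈ [5/2, 17/2]
|BC| ∈ [5/2, 39/2]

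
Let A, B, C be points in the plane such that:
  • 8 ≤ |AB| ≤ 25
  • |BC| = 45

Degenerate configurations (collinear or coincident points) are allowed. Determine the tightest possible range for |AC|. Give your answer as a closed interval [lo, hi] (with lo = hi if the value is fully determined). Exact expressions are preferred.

|AC| ∈ [20, 70]  (≈ [20.0000, 70.0000])

|AB| ∈ [8, 25]
|BC| ∈ {45}
|AC| ∈ [20, 70]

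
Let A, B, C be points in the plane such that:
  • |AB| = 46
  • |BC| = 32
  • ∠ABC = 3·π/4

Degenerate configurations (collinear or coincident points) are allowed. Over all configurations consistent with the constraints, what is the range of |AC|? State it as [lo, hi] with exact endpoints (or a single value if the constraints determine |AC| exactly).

|AC| = 2·√(368·√(2) + 785)  (≈ 72.2615)

|AB| ∈ {46}
|BC| ∈ {32}
|AC| ∈ {2·√(368·√(2) + 785)}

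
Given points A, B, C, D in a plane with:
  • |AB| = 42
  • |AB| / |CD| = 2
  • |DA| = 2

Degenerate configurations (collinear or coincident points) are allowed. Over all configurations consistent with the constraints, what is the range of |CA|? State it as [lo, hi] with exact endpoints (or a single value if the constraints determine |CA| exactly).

|AB| ∈ {42}
|AD| ∈ {2}
|CD| ∈ {21}
|BD| ∈ [40, 44]
|AC| ∈ [19, 23]
|BC| ∈ [19, 65]

|CA| ∈ [19, 23]  (≈ [19.0000, 23.0000])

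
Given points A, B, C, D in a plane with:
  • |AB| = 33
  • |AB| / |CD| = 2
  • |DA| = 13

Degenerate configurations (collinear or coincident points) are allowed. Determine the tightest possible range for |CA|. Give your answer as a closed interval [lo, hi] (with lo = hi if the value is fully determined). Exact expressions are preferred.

|CA| ∈ [7/2, 59/2]  (≈ [3.5000, 29.5000])

|AB| ∈ {33}
|AD| ∈ {13}
|CD| ∈ {33/2}
|BD| ∈ [20, 46]
|AC| ∈ [7/2, 59/2]
|BC| ∈ [7/2, 125/2]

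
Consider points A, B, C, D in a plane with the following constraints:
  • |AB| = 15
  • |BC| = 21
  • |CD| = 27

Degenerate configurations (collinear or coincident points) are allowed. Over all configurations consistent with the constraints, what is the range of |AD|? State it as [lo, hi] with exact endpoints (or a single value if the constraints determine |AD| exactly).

|AB| ∈ {15}
|BC| ∈ {21}
|CD| ∈ {27}
|AC| ∈ [6, 36]
|BD| ∈ [6, 48]
|AD| ∈ [0, 63]

|AD| ∈ [0, 63]  (≈ [0.0000, 63.0000])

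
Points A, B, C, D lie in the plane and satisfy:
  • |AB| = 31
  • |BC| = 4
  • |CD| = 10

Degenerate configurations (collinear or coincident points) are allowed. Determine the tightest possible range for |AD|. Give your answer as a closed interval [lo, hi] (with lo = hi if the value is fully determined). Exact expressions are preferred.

|AD| ∈ [17, 45]  (≈ [17.0000, 45.0000])

|AB| ∈ {31}
|BC| ∈ {4}
|CD| ∈ {10}
|AC| ∈ [27, 35]
|BD| ∈ [6, 14]
|AD| ∈ [17, 45]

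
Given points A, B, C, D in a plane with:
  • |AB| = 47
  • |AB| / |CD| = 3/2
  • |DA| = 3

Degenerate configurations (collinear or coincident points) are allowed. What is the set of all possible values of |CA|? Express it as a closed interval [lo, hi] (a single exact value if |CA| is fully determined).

|AB| ∈ {47}
|AD| ∈ {3}
|CD| ∈ {94/3}
|BD| ∈ [44, 50]
|AC| ∈ [85/3, 103/3]
|BC| ∈ [38/3, 244/3]

|CA| ∈ [85/3, 103/3]  (≈ [28.3333, 34.3333])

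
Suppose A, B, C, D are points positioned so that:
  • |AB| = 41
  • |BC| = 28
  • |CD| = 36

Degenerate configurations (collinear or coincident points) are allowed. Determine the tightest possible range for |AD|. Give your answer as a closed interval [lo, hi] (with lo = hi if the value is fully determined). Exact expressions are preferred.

|AB| ∈ {41}
|BC| ∈ {28}
|CD| ∈ {36}
|AC| ∈ [13, 69]
|BD| ∈ [8, 64]
|AD| ∈ [0, 105]

|AD| ∈ [0, 105]  (≈ [0.0000, 105.0000])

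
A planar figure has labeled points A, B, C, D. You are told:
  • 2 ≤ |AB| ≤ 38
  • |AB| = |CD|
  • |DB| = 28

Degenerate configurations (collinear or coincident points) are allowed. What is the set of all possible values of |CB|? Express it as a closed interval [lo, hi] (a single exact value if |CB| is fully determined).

|CB| ∈ [0, 66]  (≈ [0.0000, 66.0000])

|AB| ∈ [2, 38]
|BD| ∈ {28}
|CD| ∈ [2, 38]
|AD| ∈ [0, 66]
|BC| ∈ [0, 66]
|AC| ∈ [0, 104]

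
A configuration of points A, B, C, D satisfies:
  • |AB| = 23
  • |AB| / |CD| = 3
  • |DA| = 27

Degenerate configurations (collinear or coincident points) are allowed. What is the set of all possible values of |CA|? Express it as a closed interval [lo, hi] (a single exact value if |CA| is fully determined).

|CA| ∈ [58/3, 104/3]  (≈ [19.3333, 34.6667])

|AB| ∈ {23}
|AD| ∈ {27}
|CD| ∈ {23/3}
|BD| ∈ [4, 50]
|AC| ∈ [58/3, 104/3]
|BC| ∈ [0, 173/3]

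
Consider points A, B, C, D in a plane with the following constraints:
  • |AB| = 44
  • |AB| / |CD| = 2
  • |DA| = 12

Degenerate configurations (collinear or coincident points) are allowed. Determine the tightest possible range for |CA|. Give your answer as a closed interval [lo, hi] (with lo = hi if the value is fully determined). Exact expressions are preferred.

|AB| ∈ {44}
|AD| ∈ {12}
|CD| ∈ {22}
|BD| ∈ [32, 56]
|AC| ∈ [10, 34]
|BC| ∈ [10, 78]

|CA| ∈ [10, 34]  (≈ [10.0000, 34.0000])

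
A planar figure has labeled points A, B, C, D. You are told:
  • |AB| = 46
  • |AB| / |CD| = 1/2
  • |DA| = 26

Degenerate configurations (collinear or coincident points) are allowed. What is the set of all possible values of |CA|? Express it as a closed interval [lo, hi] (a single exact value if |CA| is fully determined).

|AB| ∈ {46}
|AD| ∈ {26}
|CD| ∈ {92}
|BD| ∈ [20, 72]
|AC| ∈ [66, 118]
|BC| ∈ [20, 164]

|CA| ∈ [66, 118]  (≈ [66.0000, 118.0000])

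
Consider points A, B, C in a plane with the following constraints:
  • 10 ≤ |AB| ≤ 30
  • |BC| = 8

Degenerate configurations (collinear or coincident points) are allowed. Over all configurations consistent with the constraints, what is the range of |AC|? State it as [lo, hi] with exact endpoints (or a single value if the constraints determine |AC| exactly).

|AB| ∈ [10, 30]
|BC| ∈ {8}
|AC| ∈ [2, 38]

|AC| ∈ [2, 38]  (≈ [2.0000, 38.0000])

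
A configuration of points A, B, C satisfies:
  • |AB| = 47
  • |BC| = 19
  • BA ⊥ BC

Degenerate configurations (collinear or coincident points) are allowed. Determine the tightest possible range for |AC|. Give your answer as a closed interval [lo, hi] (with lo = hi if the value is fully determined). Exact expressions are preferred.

|AB| ∈ {47}
|BC| ∈ {19}
|AC| ∈ {√(2570)}

|AC| = √(2570)  (≈ 50.6952)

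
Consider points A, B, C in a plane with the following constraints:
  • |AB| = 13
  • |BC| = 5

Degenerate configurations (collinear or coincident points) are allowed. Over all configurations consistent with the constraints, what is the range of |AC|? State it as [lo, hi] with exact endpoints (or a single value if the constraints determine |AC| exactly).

|AC| ∈ [8, 18]  (≈ [8.0000, 18.0000])

|AB| ∈ {13}
|BC| ∈ {5}
|AC| ∈ [8, 18]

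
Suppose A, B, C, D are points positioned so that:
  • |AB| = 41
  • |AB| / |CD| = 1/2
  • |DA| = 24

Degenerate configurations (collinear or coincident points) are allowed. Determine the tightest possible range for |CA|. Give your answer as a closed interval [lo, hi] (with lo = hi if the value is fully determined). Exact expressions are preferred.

|AB| ∈ {41}
|AD| ∈ {24}
|CD| ∈ {82}
|BD| ∈ [17, 65]
|AC| ∈ [58, 106]
|BC| ∈ [17, 147]

|CA| ∈ [58, 106]  (≈ [58.0000, 106.0000])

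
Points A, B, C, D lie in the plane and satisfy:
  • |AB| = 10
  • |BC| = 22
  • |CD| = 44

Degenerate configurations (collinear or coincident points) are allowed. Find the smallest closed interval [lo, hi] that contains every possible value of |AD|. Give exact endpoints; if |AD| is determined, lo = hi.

|AB| ∈ {10}
|BC| ∈ {22}
|CD| ∈ {44}
|AC| ∈ [12, 32]
|BD| ∈ [22, 66]
|AD| ∈ [12, 76]

|AD| ∈ [12, 76]  (≈ [12.0000, 76.0000])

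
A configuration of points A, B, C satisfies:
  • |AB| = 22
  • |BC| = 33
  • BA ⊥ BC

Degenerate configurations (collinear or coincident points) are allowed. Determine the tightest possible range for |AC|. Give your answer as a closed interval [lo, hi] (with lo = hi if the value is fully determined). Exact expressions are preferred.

|AC| = 11·√(13)  (≈ 39.6611)

|AB| ∈ {22}
|BC| ∈ {33}
|AC| ∈ {11·√(13)}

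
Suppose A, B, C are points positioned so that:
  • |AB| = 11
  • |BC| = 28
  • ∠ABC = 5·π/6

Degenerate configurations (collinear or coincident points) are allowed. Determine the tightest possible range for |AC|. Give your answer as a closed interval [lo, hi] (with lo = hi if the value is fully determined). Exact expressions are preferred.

|AB| ∈ {11}
|BC| ∈ {28}
|AC| ∈ {√(308·√(3) + 905)}

|AC| = √(308·√(3) + 905)  (≈ 37.9272)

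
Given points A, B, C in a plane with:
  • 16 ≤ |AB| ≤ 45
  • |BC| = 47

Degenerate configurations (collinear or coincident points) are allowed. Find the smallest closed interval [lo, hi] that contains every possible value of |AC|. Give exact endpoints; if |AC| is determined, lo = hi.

|AB| ∈ [16, 45]
|BC| ∈ {47}
|AC| ∈ [2, 92]

|AC| ∈ [2, 92]  (≈ [2.0000, 92.0000])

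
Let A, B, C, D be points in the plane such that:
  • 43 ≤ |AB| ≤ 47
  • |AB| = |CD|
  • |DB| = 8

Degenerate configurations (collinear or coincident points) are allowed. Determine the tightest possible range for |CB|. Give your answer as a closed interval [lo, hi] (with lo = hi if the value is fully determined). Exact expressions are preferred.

|CB| ∈ [35, 55]  (≈ [35.0000, 55.0000])

|AB| ∈ [43, 47]
|BD| ∈ {8}
|CD| ∈ [43, 47]
|AD| ∈ [35, 55]
|BC| ∈ [35, 55]
|AC| ∈ [0, 102]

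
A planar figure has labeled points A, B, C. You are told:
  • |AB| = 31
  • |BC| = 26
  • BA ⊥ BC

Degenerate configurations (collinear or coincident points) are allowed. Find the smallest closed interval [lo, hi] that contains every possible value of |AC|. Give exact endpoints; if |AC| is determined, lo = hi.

|AB| ∈ {31}
|BC| ∈ {26}
|AC| ∈ {√(1637)}

|AC| = √(1637)  (≈ 40.4599)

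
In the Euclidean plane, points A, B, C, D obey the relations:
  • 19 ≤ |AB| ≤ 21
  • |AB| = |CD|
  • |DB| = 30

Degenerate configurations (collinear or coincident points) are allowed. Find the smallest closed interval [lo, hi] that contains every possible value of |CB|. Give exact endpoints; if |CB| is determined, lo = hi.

|AB| ∈ [19, 21]
|BD| ∈ {30}
|CD| ∈ [19, 21]
|AD| ∈ [9, 51]
|BC| ∈ [9, 51]
|AC| ∈ [0, 72]

|CB| ∈ [9, 51]  (≈ [9.0000, 51.0000])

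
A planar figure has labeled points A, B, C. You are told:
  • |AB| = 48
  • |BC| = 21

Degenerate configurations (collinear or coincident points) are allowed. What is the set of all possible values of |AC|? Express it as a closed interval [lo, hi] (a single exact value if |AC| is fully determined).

|AC| ∈ [27, 69]  (≈ [27.0000, 69.0000])

|AB| ∈ {48}
|BC| ∈ {21}
|AC| ∈ [27, 69]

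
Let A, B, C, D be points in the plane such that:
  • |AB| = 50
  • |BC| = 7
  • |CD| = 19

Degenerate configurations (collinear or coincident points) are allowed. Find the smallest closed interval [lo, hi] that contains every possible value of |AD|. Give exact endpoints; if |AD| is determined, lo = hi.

|AD| ∈ [24, 76]  (≈ [24.0000, 76.0000])

|AB| ∈ {50}
|BC| ∈ {7}
|CD| ∈ {19}
|AC| ∈ [43, 57]
|BD| ∈ [12, 26]
|AD| ∈ [24, 76]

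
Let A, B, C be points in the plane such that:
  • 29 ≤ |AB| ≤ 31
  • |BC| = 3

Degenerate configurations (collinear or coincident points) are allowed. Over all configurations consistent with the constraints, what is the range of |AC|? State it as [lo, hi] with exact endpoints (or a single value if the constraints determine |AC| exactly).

|AB| ∈ [29, 31]
|BC| ∈ {3}
|AC| ∈ [26, 34]

|AC| ∈ [26, 34]  (≈ [26.0000, 34.0000])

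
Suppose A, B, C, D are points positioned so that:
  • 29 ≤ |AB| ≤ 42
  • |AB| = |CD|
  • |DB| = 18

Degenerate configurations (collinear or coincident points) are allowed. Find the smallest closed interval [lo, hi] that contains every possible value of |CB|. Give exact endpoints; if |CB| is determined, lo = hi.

|CB| ∈ [11, 60]  (≈ [11.0000, 60.0000])

|AB| ∈ [29, 42]
|BD| ∈ {18}
|CD| ∈ [29, 42]
|AD| ∈ [11, 60]
|BC| ∈ [11, 60]
|AC| ∈ [0, 102]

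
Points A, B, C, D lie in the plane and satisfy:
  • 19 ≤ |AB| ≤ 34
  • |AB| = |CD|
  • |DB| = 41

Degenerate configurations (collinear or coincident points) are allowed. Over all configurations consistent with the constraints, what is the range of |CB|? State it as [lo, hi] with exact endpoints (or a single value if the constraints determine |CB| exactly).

|CB| ∈ [7, 75]  (≈ [7.0000, 75.0000])

|AB| ∈ [19, 34]
|BD| ∈ {41}
|CD| ∈ [19, 34]
|AD| ∈ [7, 75]
|BC| ∈ [7, 75]
|AC| ∈ [0, 109]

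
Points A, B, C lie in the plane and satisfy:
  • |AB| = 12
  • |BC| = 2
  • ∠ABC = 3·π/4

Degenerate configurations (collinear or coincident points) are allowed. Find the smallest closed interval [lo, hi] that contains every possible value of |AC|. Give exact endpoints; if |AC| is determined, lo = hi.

|AB| ∈ {12}
|BC| ∈ {2}
|AC| ∈ {2·√(6·√(2) + 37)}

|AC| = 2·√(6·√(2) + 37)  (≈ 13.4886)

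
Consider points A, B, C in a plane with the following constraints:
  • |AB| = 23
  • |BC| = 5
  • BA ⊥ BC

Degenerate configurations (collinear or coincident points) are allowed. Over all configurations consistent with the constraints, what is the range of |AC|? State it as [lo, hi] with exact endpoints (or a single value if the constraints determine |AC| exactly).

|AC| = √(554)  (≈ 23.5372)

|AB| ∈ {23}
|BC| ∈ {5}
|AC| ∈ {√(554)}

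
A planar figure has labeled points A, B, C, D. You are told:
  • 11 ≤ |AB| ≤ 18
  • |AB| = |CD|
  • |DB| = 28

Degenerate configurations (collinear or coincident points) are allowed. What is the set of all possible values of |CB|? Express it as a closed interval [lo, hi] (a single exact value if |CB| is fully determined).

|CB| ∈ [10, 46]  (≈ [10.0000, 46.0000])

|AB| ∈ [11, 18]
|BD| ∈ {28}
|CD| ∈ [11, 18]
|AD| ∈ [10, 46]
|BC| ∈ [10, 46]
|AC| ∈ [0, 64]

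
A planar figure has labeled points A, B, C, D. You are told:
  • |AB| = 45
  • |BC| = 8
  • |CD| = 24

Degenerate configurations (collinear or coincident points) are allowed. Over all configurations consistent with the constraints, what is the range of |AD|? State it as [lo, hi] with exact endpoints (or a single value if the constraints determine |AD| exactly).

|AB| ∈ {45}
|BC| ∈ {8}
|CD| ∈ {24}
|AC| ∈ [37, 53]
|BD| ∈ [16, 32]
|AD| ∈ [13, 77]

|AD| ∈ [13, 77]  (≈ [13.0000, 77.0000])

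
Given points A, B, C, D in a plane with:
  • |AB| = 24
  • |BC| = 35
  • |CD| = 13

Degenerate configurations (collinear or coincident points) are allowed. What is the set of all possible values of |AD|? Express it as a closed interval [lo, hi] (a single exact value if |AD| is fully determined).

|AD| ∈ [0, 72]  (≈ [0.0000, 72.0000])

|AB| ∈ {24}
|BC| ∈ {35}
|CD| ∈ {13}
|AC| ∈ [11, 59]
|BD| ∈ [22, 48]
|AD| ∈ [0, 72]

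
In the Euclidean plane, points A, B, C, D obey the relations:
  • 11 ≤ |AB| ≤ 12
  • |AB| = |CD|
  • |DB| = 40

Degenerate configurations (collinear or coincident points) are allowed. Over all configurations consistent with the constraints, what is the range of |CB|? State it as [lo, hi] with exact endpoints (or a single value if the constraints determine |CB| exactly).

|CB| ∈ [28, 52]  (≈ [28.0000, 52.0000])

|AB| ∈ [11, 12]
|BD| ∈ {40}
|CD| ∈ [11, 12]
|AD| ∈ [28, 52]
|BC| ∈ [28, 52]
|AC| ∈ [16, 64]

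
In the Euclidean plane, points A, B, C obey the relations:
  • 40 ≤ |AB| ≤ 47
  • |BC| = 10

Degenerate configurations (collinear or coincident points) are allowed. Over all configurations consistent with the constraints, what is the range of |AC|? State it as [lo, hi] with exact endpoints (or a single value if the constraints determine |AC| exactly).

|AC| ∈ [30, 57]  (≈ [30.0000, 57.0000])

|AB| ∈ [40, 47]
|BC| ∈ {10}
|AC| ∈ [30, 57]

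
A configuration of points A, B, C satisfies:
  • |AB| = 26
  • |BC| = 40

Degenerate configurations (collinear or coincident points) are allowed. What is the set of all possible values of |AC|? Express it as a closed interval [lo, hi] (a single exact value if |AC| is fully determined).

|AC| ∈ [14, 66]  (≈ [14.0000, 66.0000])

|AB| ∈ {26}
|BC| ∈ {40}
|AC| ∈ [14, 66]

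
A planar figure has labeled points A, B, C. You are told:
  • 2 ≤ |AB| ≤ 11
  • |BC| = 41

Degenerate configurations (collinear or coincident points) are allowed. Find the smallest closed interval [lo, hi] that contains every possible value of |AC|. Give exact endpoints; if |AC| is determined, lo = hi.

|AC| ∈ [30, 52]  (≈ [30.0000, 52.0000])

|AB| ∈ [2, 11]
|BC| ∈ {41}
|AC| ∈ [30, 52]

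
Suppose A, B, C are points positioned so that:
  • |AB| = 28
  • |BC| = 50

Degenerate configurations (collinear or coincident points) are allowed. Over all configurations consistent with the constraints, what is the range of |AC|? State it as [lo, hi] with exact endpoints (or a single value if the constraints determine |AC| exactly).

|AB| ∈ {28}
|BC| ∈ {50}
|AC| ∈ [22, 78]

|AC| ∈ [22, 78]  (≈ [22.0000, 78.0000])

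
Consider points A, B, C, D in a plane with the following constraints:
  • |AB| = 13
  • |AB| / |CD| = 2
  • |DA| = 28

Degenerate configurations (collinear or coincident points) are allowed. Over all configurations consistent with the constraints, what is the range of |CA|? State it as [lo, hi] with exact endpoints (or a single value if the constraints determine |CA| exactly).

|CA| ∈ [43/2, 69/2]  (≈ [21.5000, 34.5000])

|AB| ∈ {13}
|AD| ∈ {28}
|CD| ∈ {13/2}
|BD| ∈ [15, 41]
|AC| ∈ [43/2, 69/2]
|BC| ∈ [17/2, 95/2]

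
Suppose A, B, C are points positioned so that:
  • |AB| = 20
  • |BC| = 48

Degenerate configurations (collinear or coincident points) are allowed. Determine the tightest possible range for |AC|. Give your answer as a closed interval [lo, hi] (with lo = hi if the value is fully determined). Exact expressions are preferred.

|AB| ∈ {20}
|BC| ∈ {48}
|AC| ∈ [28, 68]

|AC| ∈ [28, 68]  (≈ [28.0000, 68.0000])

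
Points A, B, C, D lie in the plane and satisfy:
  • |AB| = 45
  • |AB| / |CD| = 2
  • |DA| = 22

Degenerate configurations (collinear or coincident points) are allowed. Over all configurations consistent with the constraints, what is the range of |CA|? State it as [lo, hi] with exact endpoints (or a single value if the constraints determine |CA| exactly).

|CA| ∈ [1/2, 89/2]  (≈ [0.5000, 44.5000])

|AB| ∈ {45}
|AD| ∈ {22}
|CD| ∈ {45/2}
|BD| ∈ [23, 67]
|AC| ∈ [1/2, 89/2]
|BC| ∈ [1/2, 179/2]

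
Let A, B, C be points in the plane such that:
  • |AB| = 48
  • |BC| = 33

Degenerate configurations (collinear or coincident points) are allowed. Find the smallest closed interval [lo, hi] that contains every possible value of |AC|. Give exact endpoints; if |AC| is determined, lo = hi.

|AB| ∈ {48}
|BC| ∈ {33}
|AC| ∈ [15, 81]

|AC| ∈ [15, 81]  (≈ [15.0000, 81.0000])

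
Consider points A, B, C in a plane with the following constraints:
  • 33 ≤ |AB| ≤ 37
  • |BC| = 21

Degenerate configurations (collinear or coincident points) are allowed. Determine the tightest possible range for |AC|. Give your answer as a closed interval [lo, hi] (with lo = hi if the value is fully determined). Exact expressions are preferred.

|AB| ∈ [33, 37]
|BC| ∈ {21}
|AC| ∈ [12, 58]

|AC| ∈ [12, 58]  (≈ [12.0000, 58.0000])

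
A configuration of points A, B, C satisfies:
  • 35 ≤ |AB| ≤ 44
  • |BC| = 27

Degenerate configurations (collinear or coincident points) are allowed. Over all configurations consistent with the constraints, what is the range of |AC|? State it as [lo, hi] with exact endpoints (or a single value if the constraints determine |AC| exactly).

|AC| ∈ [8, 71]  (≈ [8.0000, 71.0000])

|AB| ∈ [35, 44]
|BC| ∈ {27}
|AC| ∈ [8, 71]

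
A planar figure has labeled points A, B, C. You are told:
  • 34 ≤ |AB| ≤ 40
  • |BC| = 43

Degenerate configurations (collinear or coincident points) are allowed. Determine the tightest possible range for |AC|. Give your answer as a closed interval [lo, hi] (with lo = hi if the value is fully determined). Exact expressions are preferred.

|AB| ∈ [34, 40]
|BC| ∈ {43}
|AC| ∈ [3, 83]

|AC| ∈ [3, 83]  (≈ [3.0000, 83.0000])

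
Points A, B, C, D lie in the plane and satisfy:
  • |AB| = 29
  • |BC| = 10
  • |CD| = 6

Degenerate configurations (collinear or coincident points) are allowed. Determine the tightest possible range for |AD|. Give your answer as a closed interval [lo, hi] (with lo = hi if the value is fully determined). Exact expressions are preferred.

|AB| ∈ {29}
|BC| ∈ {10}
|CD| ∈ {6}
|AC| ∈ [19, 39]
|BD| ∈ [4, 16]
|AD| ∈ [13, 45]

|AD| ∈ [13, 45]  (≈ [13.0000, 45.0000])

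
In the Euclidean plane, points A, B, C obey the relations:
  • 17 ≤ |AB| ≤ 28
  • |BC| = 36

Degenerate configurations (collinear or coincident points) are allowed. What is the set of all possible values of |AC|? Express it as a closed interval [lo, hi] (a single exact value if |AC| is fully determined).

|AC| ∈ [8, 64]  (≈ [8.0000, 64.0000])

|AB| ∈ [17, 28]
|BC| ∈ {36}
|AC| ∈ [8, 64]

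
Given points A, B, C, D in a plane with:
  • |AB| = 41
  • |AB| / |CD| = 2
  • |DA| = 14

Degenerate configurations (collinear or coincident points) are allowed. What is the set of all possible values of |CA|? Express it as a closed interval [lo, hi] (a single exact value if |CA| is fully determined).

|AB| ∈ {41}
|AD| ∈ {14}
|CD| ∈ {41/2}
|BD| ∈ [27, 55]
|AC| ∈ [13/2, 69/2]
|BC| ∈ [13/2, 151/2]

|CA| ∈ [13/2, 69/2]  (≈ [6.5000, 34.5000])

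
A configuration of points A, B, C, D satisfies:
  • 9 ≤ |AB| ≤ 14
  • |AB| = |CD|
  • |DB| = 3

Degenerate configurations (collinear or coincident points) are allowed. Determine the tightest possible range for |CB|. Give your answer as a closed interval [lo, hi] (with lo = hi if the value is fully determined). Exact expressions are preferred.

|CB| ∈ [6, 17]  (≈ [6.0000, 17.0000])

|AB| ∈ [9, 14]
|BD| ∈ {3}
|CD| ∈ [9, 14]
|AD| ∈ [6, 17]
|BC| ∈ [6, 17]
|AC| ∈ [0, 31]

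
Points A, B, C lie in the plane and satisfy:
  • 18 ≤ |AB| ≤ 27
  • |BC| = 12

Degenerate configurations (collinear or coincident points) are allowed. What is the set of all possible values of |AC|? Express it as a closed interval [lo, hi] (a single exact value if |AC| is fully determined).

|AC| ∈ [6, 39]  (≈ [6.0000, 39.0000])

|AB| ∈ [18, 27]
|BC| ∈ {12}
|AC| ∈ [6, 39]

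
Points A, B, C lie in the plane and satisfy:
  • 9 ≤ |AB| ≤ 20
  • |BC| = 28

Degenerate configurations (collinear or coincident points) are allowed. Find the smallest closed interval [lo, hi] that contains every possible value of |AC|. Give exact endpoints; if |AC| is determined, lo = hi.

|AB| ∈ [9, 20]
|BC| ∈ {28}
|AC| ∈ [8, 48]

|AC| ∈ [8, 48]  (≈ [8.0000, 48.0000])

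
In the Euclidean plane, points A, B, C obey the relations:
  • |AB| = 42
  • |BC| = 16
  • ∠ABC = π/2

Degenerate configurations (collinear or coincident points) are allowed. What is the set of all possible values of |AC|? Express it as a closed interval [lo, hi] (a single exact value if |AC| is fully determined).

|AB| ∈ {42}
|BC| ∈ {16}
|AC| ∈ {2·√(505)}

|AC| = 2·√(505)  (≈ 44.9444)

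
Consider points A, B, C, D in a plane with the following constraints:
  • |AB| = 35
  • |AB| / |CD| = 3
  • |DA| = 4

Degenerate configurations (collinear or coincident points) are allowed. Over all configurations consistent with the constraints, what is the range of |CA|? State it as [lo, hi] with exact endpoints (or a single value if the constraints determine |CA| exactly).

|CA| ∈ [23/3, 47/3]  (≈ [7.6667, 15.6667])

|AB| ∈ {35}
|AD| ∈ {4}
|CD| ∈ {35/3}
|BD| ∈ [31, 39]
|AC| ∈ [23/3, 47/3]
|BC| ∈ [58/3, 152/3]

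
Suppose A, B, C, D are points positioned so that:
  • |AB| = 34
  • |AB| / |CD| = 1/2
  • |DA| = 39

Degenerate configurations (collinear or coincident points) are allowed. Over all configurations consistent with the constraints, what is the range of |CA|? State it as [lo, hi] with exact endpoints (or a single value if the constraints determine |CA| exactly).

|CA| ∈ [29, 107]  (≈ [29.0000, 107.0000])

|AB| ∈ {34}
|AD| ∈ {39}
|CD| ∈ {68}
|BD| ∈ [5, 73]
|AC| ∈ [29, 107]
|BC| ∈ [0, 141]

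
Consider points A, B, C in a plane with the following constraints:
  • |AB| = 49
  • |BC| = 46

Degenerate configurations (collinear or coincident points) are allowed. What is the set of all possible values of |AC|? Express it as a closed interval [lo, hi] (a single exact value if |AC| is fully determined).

|AC| ∈ [3, 95]  (≈ [3.0000, 95.0000])

|AB| ∈ {49}
|BC| ∈ {46}
|AC| ∈ [3, 95]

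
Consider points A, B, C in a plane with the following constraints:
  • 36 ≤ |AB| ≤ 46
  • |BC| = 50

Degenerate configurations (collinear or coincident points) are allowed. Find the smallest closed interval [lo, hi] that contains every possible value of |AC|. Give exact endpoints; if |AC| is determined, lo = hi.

|AB| ∈ [36, 46]
|BC| ∈ {50}
|AC| ∈ [4, 96]

|AC| ∈ [4, 96]  (≈ [4.0000, 96.0000])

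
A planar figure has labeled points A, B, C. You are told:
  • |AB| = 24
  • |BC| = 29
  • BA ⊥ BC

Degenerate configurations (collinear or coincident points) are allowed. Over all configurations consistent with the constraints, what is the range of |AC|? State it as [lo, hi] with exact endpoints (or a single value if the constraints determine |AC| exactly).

|AB| ∈ {24}
|BC| ∈ {29}
|AC| ∈ {√(1417)}

|AC| = √(1417)  (≈ 37.6431)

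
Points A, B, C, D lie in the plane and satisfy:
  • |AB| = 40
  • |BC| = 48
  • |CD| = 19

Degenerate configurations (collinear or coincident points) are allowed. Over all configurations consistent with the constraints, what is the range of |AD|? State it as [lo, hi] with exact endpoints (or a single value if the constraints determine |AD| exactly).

|AB| ∈ {40}
|BC| ∈ {48}
|CD| ∈ {19}
|AC| ∈ [8, 88]
|BD| ∈ [29, 67]
|AD| ∈ [0, 107]

|AD| ∈ [0, 107]  (≈ [0.0000, 107.0000])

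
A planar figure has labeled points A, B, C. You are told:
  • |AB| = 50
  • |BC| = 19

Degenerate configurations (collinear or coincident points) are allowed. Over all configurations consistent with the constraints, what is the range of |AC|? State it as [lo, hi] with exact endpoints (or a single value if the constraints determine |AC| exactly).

|AB| ∈ {50}
|BC| ∈ {19}
|AC| ∈ [31, 69]

|AC| ∈ [31, 69]  (≈ [31.0000, 69.0000])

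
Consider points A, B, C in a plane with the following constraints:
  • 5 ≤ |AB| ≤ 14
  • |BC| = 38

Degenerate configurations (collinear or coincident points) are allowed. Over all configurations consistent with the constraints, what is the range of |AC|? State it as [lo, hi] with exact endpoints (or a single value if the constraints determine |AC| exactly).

|AC| ∈ [24, 52]  (≈ [24.0000, 52.0000])

|AB| ∈ [5, 14]
|BC| ∈ {38}
|AC| ∈ [24, 52]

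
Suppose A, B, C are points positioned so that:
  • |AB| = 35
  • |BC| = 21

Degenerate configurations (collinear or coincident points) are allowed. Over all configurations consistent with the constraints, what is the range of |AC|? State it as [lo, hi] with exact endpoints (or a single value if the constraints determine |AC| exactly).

|AC| ∈ [14, 56]  (≈ [14.0000, 56.0000])

|AB| ∈ {35}
|BC| ∈ {21}
|AC| ∈ [14, 56]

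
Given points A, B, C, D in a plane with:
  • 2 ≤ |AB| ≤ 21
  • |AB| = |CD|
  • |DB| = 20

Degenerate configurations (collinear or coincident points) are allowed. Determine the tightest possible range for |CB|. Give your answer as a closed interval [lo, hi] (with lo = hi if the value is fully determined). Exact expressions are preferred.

|CB| ∈ [0, 41]  (≈ [0.0000, 41.0000])

|AB| ∈ [2, 21]
|BD| ∈ {20}
|CD| ∈ [2, 21]
|AD| ∈ [0, 41]
|BC| ∈ [0, 41]
|AC| ∈ [0, 62]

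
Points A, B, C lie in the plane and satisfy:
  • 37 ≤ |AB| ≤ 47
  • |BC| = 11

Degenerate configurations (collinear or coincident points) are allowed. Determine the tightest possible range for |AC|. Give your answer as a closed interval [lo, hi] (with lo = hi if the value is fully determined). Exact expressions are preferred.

|AB| ∈ [37, 47]
|BC| ∈ {11}
|AC| ∈ [26, 58]

|AC| ∈ [26, 58]  (≈ [26.0000, 58.0000])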